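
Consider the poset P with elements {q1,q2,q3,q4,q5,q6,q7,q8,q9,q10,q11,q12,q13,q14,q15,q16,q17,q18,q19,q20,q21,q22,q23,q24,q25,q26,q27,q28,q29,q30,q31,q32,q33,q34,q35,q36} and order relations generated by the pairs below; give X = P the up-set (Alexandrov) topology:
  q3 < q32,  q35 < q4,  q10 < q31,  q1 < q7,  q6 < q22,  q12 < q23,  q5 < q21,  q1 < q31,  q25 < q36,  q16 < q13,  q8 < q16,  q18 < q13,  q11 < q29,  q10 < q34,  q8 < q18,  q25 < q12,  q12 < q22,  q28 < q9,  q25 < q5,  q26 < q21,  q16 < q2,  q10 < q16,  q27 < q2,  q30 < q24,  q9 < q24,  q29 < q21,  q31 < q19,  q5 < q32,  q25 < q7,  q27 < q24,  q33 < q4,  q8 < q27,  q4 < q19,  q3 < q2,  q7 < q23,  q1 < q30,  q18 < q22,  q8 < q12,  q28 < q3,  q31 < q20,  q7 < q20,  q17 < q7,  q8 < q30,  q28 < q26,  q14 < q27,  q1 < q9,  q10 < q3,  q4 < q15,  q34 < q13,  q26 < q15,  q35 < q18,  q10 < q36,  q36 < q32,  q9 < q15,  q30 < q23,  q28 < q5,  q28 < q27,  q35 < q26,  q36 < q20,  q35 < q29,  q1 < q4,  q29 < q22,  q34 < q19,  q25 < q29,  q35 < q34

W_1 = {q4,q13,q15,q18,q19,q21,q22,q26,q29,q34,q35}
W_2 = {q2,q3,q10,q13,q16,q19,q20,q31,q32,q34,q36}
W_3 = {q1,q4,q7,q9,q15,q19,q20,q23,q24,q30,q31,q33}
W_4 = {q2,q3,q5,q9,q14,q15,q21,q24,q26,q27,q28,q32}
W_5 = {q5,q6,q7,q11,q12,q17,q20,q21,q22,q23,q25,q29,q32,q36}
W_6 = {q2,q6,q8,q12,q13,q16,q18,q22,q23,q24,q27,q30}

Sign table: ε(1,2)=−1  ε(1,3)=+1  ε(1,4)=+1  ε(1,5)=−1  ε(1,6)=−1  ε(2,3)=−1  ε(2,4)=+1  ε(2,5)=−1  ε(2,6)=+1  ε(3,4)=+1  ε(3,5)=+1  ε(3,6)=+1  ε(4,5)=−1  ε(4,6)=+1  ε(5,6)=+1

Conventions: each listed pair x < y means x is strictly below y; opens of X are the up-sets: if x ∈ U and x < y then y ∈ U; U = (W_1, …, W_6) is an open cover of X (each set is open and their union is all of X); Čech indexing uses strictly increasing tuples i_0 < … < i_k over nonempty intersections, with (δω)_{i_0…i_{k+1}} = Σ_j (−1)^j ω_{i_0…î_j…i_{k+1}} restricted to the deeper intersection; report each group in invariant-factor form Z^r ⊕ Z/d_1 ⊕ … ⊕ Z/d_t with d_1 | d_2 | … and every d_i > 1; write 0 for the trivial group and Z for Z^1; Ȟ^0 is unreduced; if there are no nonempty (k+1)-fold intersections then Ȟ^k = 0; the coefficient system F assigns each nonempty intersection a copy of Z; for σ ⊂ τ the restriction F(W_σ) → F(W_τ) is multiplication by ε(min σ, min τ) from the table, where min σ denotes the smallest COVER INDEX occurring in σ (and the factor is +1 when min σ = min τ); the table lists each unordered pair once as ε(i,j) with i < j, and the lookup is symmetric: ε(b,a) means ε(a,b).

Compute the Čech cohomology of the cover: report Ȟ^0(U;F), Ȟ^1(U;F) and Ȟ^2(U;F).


nonempty overlaps:
  W12={q13,q19,q34} W13={q4,q15,q19} W14={q15,q21,q26} W15={q21,q22,q29} W16={q13,q18,q22} W23={q19,q20,q31} W24={q2,q3,q32} W25={q20,q32,q36} W26={q2,q13,q16} W34={q9,q15,q24} W35={q7,q20,q23} W36={q23,q24,q30} W45={q5,q21,q32} W46={q2,q24,q27} W56={q6,q12,q22,q23}
  W123={q19} W126={q13} W134={q15} W145={q21} W156={q22} W235={q20} W245={q32} W246={q2} W346={q24} W356={q23}
C dims 6,15,10; δ0: rk 6, SNF 1^5·2; δ1: rk 9, SNF 1^9
degree 0: 6−6−0 = 0 → Ȟ^0 ≅ 0
degree 1: 15−9−6 = 0 plus torsion [2] → Ȟ^1 ≅ Z/2
degree 2: 10−0−9 = 1 → Ȟ^2 ≅ Z

Ȟ^0 = 0; Ȟ^1 = Z/2; Ȟ^2 = Z


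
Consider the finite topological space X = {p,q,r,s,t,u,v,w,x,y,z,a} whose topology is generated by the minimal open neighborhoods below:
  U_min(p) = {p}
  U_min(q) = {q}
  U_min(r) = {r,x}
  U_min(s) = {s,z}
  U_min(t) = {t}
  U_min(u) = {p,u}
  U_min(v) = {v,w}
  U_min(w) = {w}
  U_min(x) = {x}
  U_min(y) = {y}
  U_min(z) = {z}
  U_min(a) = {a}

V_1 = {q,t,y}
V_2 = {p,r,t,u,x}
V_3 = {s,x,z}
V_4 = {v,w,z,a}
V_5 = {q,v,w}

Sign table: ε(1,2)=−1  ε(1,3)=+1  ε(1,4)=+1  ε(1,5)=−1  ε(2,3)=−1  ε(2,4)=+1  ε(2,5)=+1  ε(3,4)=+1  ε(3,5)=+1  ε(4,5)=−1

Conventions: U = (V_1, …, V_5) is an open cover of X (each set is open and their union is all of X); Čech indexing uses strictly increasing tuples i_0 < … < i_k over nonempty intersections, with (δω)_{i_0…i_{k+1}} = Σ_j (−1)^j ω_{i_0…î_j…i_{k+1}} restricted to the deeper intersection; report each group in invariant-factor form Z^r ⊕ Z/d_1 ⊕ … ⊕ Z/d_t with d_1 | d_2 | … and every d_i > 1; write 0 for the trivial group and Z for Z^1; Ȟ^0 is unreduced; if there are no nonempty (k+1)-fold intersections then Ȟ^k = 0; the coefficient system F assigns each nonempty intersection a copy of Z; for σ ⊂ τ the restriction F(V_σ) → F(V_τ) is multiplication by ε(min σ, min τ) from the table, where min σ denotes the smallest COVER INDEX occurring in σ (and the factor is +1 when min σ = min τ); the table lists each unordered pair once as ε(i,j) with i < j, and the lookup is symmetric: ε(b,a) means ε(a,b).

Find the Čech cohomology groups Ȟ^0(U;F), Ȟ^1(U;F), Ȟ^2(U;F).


intersection data:
  V12={t} V15={q} V23={x} V34={z} V45={v,w}
C dims 5,5; δ0: rk 4, SNF 1^4
Ȟ^0 = (5 − 4) − 0 = 1, so Ȟ^0 ≅ Z
Ȟ^1 = (5 − 0) − 4 = 1, so Ȟ^1 ≅ Z
Ȟ^2 = (0 − 0) − 0 = 0, so Ȟ^2 ≅ 0

Ȟ^0 ≅ Z,  Ȟ^1 ≅ Z,  Ȟ^2 ≅ 0


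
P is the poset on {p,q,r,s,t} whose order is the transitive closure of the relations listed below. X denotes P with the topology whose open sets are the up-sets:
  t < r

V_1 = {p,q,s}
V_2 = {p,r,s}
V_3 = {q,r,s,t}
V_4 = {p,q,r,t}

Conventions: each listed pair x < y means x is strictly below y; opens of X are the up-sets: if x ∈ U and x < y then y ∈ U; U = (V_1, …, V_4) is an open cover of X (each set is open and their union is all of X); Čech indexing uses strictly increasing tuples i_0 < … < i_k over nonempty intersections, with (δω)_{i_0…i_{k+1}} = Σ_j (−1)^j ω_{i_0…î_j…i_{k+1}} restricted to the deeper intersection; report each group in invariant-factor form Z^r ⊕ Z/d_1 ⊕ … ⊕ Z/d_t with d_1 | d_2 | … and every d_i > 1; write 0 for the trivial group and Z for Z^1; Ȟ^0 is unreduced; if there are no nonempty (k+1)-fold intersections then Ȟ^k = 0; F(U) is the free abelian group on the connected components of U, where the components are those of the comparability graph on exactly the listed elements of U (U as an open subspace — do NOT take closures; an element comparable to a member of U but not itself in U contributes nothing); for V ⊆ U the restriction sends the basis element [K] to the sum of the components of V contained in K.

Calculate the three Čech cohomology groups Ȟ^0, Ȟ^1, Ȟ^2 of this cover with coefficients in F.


Ȟ^0(U;F) ≅ Z^4, Ȟ^1(U;F) ≅ 0 and Ȟ^2(U;F) ≅ 0

nonempty overlaps:
  V12={p,s} V13={q,s} V14={p,q} V23={r,s} V24={p,r} V34={q,r,t}
  V123={s} V124={p} V134={q} V234={r}
components per intersection:
  V1: {p} {q} {s}
  V2: {p} {r} {s}
  V3: {q} {r,t} {s}
  V4: {p} {q} {r,t}
  V12: {p} {s}
  V13: {q} {s}
  V14: {p} {q}
  V23: {r} {s}
  V24: {p} {r}
  V34: {q} {r,t}
  V123: {s}
  V124: {p}
  V134: {q}
  V234: {r}
C dims 12,12,4; δ0: rk 8, SNF 1^8; δ1: rk 4, SNF 1^4
degree 0: 12−8−0 = 4 → Ȟ^0 ≅ Z^4
degree 1: 12−4−8 = 0 → Ȟ^1 ≅ 0
degree 2: 4−0−4 = 0 → Ȟ^2 ≅ 0


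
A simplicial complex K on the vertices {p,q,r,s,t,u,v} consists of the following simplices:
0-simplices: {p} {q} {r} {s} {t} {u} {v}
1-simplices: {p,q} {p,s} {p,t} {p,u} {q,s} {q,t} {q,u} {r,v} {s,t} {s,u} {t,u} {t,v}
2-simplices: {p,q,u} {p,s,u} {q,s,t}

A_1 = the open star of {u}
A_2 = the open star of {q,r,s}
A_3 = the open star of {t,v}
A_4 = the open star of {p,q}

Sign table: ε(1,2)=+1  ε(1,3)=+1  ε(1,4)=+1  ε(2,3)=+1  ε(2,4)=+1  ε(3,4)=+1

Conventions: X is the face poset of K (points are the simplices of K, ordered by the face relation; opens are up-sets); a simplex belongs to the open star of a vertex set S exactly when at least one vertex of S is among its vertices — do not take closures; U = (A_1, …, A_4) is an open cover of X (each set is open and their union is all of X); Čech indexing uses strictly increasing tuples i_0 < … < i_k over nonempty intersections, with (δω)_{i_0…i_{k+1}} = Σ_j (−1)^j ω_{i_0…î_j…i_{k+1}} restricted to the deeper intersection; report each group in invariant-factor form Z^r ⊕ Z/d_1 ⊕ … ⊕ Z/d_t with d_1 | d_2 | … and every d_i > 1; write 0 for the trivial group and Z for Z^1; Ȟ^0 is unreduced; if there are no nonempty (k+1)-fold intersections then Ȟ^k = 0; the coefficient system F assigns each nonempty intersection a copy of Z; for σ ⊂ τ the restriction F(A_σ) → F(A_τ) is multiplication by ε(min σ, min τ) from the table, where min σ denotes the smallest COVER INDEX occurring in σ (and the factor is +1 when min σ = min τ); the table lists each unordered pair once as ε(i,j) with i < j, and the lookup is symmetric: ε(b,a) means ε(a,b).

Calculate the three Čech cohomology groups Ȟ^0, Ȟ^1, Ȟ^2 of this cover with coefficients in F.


nonempty overlaps:
  A1={{u},{p,u},{q,u},{s,u},{t,u},{p,q,u},{p,s,u}} A2={{q},{r},{s},{p,q},{p,s},{q,s},{q,t},{q,u},{r,v},{s,t},{s,u},{p,q,u},{p,s,u},{q,s,t}} A3={{t},{v},{p,t},{q,t},{r,v},{s,t},{t,u},{t,v},{q,s,t}} A4={{p},{q},{p,q},{p,s},{p,t},{p,u},{q,s},{q,t},{q,u},{p,q,u},{p,s,u},{q,s,t}}
  A12={{q,u},{s,u},{p,q,u},{p,s,u}} A13={{t,u}} A14={{p,u},{q,u},{p,q,u},{p,s,u}} A23={{q,t},{r,v},{s,t},{q,s,t}} A24={{q},{p,q},{p,s},{q,s},{q,t},{q,u},{p,q,u},{p,s,u},{q,s,t}} A34={{p,t},{q,t},{q,s,t}}
  A124={{q,u},{p,q,u},{p,s,u}} A234={{q,t},{q,s,t}}
C dims 4,6,2; δ0: rk 3, SNF 1^3; δ1: rk 2, SNF 1^2
degree 0: 4−3−0 = 1 → Ȟ^0 ≅ Z
degree 1: 6−2−3 = 1 → Ȟ^1 ≅ Z
degree 2: 2−0−2 = 0 → Ȟ^2 ≅ 0

Ȟ^0(U;F) ≅ Z; Ȟ^1(U;F) ≅ Z; Ȟ^2(U;F) ≅ 0


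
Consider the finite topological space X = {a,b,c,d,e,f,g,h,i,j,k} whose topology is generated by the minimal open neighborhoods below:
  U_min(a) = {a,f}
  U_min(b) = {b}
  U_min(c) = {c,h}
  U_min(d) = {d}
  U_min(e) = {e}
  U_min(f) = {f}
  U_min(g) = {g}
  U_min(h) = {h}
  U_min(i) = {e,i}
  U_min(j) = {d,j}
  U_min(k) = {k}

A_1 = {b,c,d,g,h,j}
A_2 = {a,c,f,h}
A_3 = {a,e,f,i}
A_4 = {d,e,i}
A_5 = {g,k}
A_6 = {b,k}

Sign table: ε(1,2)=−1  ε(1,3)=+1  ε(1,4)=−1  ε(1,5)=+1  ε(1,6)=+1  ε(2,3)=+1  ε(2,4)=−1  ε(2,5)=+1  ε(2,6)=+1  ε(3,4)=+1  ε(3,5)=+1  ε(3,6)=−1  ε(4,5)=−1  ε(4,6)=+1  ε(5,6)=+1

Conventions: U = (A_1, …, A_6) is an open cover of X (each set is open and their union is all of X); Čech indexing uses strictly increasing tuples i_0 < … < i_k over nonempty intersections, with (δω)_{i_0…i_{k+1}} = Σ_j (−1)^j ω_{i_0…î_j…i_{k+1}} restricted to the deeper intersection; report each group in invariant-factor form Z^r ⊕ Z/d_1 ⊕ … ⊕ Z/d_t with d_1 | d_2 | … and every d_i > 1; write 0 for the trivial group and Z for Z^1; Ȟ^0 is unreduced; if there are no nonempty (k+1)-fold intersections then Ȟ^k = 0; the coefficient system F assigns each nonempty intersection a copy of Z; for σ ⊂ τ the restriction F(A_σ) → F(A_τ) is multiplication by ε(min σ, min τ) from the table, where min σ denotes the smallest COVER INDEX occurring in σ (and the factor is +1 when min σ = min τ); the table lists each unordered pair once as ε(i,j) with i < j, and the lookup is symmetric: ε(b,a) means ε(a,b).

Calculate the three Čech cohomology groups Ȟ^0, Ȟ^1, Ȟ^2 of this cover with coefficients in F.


Ȟ^0 = Z, Ȟ^1 = Z^2, Ȟ^2 = 0

cover nerve:
  A12={c,h} A14={d} A15={g} A16={b} A23={a,f} A34={e,i} A56={k}
C dims 6,7; δ0: rk 5, SNF 1^5
Ȟ^0: (6−5)−0=1 ⇒ Z
Ȟ^1: (7−0)−5=2 ⇒ Z^2
Ȟ^2: (0−0)−0=0 ⇒ 0


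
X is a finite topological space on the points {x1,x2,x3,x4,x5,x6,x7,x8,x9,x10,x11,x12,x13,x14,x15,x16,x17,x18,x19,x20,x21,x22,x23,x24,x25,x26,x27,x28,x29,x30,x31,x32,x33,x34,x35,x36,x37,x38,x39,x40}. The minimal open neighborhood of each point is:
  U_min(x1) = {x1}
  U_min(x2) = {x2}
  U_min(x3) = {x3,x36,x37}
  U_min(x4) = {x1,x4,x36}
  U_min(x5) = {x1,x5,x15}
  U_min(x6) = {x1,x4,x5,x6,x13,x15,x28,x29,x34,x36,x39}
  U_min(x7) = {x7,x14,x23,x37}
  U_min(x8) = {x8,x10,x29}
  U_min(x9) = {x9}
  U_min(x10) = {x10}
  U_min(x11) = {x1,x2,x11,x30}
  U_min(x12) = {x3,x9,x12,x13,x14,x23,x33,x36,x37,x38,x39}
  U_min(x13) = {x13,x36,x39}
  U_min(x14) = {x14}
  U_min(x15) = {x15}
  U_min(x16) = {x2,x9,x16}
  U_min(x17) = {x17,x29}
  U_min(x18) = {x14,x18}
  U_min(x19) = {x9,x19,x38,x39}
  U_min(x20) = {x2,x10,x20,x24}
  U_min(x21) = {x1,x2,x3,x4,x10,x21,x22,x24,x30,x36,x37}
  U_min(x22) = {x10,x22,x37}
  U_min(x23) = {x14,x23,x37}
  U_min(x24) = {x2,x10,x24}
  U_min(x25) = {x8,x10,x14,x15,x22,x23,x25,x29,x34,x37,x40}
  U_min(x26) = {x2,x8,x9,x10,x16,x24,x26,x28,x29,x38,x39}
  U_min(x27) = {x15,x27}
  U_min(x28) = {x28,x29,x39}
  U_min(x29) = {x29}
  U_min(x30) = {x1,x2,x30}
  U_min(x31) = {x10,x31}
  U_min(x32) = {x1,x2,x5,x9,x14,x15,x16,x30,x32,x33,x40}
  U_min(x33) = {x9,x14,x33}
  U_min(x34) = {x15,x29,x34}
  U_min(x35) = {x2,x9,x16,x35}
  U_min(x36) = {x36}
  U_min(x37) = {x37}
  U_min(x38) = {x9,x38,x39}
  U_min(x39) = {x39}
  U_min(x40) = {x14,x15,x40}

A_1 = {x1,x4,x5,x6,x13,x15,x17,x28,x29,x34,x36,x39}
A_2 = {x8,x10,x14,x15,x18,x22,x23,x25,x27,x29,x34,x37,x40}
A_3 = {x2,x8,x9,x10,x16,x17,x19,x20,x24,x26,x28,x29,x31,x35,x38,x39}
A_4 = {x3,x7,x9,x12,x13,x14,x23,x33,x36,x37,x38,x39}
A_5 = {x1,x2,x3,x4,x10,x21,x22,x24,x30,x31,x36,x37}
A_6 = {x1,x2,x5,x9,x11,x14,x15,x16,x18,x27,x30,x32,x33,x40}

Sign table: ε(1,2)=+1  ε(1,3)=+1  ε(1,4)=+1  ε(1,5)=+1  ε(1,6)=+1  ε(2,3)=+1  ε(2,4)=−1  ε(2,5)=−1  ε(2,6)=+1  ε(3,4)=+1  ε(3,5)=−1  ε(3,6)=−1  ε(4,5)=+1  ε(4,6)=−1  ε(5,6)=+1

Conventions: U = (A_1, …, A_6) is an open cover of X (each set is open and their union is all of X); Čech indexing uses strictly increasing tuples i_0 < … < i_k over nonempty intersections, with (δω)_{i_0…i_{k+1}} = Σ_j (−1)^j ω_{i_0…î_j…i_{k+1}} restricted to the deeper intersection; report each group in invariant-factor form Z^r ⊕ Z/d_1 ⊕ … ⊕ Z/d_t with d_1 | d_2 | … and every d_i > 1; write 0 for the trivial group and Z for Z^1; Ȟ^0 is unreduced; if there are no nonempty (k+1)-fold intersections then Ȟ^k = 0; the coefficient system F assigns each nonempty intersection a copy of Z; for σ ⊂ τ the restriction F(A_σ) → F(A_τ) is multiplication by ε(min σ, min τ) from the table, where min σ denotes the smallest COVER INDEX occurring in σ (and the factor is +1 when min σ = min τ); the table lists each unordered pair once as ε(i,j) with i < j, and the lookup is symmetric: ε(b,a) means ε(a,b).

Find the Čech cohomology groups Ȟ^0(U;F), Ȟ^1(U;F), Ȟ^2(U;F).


Ȟ^0 ≅ 0, Ȟ^1 ≅ Z/2 and Ȟ^2 ≅ Z

nonempty intersections:
  A12={x15,x29,x34} A13={x17,x28,x29,x39} A14={x13,x36,x39} A15={x1,x4,x36} A16={x1,x5,x15} A23={x8,x10,x29} A24={x14,x23,x37} A25={x10,x22,x37} A26={x14,x15,x18,x27,x40} A34={x9,x38,x39} A35={x2,x10,x24,x31} A36={x2,x9,x16} A45={x3,x36,x37} A46={x9,x14,x33} A56={x1,x2,x30}
  A123={x29} A126={x15} A134={x39} A145={x36} A156={x1} A235={x10} A245={x37} A246={x14} A346={x9} A356={x2}
C dims 6,15,10; δ0: rk 6, SNF 1^5·2; δ1: rk 9, SNF 1^9
Ȟ^0: (6−6)−0=0 ⇒ 0
Ȟ^1: (15−9)−6=0 plus torsion [2] ⇒ Z/2
Ȟ^2: (10−0)−9=1 ⇒ Z


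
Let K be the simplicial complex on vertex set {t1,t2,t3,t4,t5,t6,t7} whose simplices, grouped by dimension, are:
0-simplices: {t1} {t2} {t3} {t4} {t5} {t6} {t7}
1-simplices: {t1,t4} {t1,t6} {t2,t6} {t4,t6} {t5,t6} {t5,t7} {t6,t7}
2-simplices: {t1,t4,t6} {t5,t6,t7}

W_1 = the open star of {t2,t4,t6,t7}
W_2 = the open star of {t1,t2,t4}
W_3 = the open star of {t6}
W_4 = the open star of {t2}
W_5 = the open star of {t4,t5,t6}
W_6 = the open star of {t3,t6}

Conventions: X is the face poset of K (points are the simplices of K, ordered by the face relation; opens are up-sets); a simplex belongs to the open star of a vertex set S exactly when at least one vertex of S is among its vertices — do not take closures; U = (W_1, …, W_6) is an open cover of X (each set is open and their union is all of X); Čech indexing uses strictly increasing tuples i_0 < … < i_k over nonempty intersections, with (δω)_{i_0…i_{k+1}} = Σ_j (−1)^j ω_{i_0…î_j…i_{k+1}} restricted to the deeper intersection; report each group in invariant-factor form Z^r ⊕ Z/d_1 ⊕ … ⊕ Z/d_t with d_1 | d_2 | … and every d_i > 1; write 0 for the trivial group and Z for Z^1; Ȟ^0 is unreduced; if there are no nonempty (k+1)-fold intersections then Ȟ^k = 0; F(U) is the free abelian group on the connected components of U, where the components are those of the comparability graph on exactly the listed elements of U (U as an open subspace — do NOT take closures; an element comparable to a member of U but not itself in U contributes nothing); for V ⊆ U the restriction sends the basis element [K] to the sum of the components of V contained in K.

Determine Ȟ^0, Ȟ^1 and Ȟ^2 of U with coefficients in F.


Ȟ^0(U;F) ≅ Z^2, Ȟ^1(U;F) ≅ 0, Ȟ^2(U;F) ≅ 0

intersection data:
  W1={{t2},{t4},{t6},{t7},{t1,t4},{t1,t6},{t2,t6},{t4,t6},{t5,t6},{t5,t7},{t6,t7},{t1,t4,t6},{t5,t6,t7}} W2={{t1},{t2},{t4},{t1,t4},{t1,t6},{t2,t6},{t4,t6},{t1,t4,t6}} W3={{t6},{t1,t6},{t2,t6},{t4,t6},{t5,t6},{t6,t7},{t1,t4,t6},{t5,t6,t7}} W4={{t2},{t2,t6}} W5={{t4},{t5},{t6},{t1,t4},{t1,t6},{t2,t6},{t4,t6},{t5,t6},{t5,t7},{t6,t7},{t1,t4,t6},{t5,t6,t7}} W6={{t3},{t6},{t1,t6},{t2,t6},{t4,t6},{t5,t6},{t6,t7},{t1,t4,t6},{t5,t6,t7}}
  W12={{t2},{t4},{t1,t4},{t1,t6},{t2,t6},{t4,t6},{t1,t4,t6}} W13={{t6},{t1,t6},{t2,t6},{t4,t6},{t5,t6},{t6,t7},{t1,t4,t6},{t5,t6,t7}} W14={{t2},{t2,t6}} W15={{t4},{t6},{t1,t4},{t1,t6},{t2,t6},{t4,t6},{t5,t6},{t5,t7},{t6,t7},{t1,t4,t6},{t5,t6,t7}} W16={{t6},{t1,t6},{t2,t6},{t4,t6},{t5,t6},{t6,t7},{t1,t4,t6},{t5,t6,t7}} W23={{t1,t6},{t2,t6},{t4,t6},{t1,t4,t6}} W24={{t2},{t2,t6}} W25={{t4},{t1,t4},{t1,t6},{t2,t6},{t4,t6},{t1,t4,t6}} W26={{t1,t6},{t2,t6},{t4,t6},{t1,t4,t6}} W34={{t2,t6}} W35={{t6},{t1,t6},{t2,t6},{t4,t6},{t5,t6},{t6,t7},{t1,t4,t6},{t5,t6,t7}} W36={{t6},{t1,t6},{t2,t6},{t4,t6},{t5,t6},{t6,t7},{t1,t4,t6},{t5,t6,t7}} W45={{t2,t6}} W46={{t2,t6}} W56={{t6},{t1,t6},{t2,t6},{t4,t6},{t5,t6},{t6,t7},{t1,t4,t6},{t5,t6,t7}}
  W123={{t1,t6},{t2,t6},{t4,t6},{t1,t4,t6}} W124={{t2},{t2,t6}} W125={{t4},{t1,t4},{t1,t6},{t2,t6},{t4,t6},{t1,t4,t6}} W126={{t1,t6},{t2,t6},{t4,t6},{t1,t4,t6}} W134={{t2,t6}} W135={{t6},{t1,t6},{t2,t6},{t4,t6},{t5,t6},{t6,t7},{t1,t4,t6},{t5,t6,t7}} W136={{t6},{t1,t6},{t2,t6},{t4,t6},{t5,t6},{t6,t7},{t1,t4,t6},{t5,t6,t7}} W145={{t2,t6}} W146={{t2,t6}} W156={{t6},{t1,t6},{t2,t6},{t4,t6},{t5,t6},{t6,t7},{t1,t4,t6},{t5,t6,t7}} W234={{t2,t6}} W235={{t1,t6},{t2,t6},{t4,t6},{t1,t4,t6}} W236={{t1,t6},{t2,t6},{t4,t6},{t1,t4,t6}} W245={{t2,t6}} W246={{t2,t6}} W256={{t1,t6},{t2,t6},{t4,t6},{t1,t4,t6}} W345={{t2,t6}} W346={{t2,t6}} W356={{t6},{t1,t6},{t2,t6},{t4,t6},{t5,t6},{t6,t7},{t1,t4,t6},{t5,t6,t7}} W456={{t2,t6}}
  W1234={{t2,t6}} W1235={{t1,t6},{t2,t6},{t4,t6},{t1,t4,t6}} W1236={{t1,t6},{t2,t6},{t4,t6},{t1,t4,t6}} W1245={{t2,t6}} W1246={{t2,t6}} W1256={{t1,t6},{t2,t6},{t4,t6},{t1,t4,t6}} W1345={{t2,t6}} W1346={{t2,t6}} W1356={{t6},{t1,t6},{t2,t6},{t4,t6},{t5,t6},{t6,t7},{t1,t4,t6},{t5,t6,t7}} W1456={{t2,t6}} W2345={{t2,t6}} W2346={{t2,t6}} W2356={{t1,t6},{t2,t6},{t4,t6},{t1,t4,t6}} W2456={{t2,t6}} W3456={{t2,t6}}
  W12345={{t2,t6}} W12346={{t2,t6}} W12356={{t1,t6},{t2,t6},{t4,t6},{t1,t4,t6}} W12456={{t2,t6}} W13456={{t2,t6}} W23456={{t2,t6}}
  W123456={{t2,t6}}
components per intersection:
  W1: {{t2},{t4},{t6},{t7},{t1,t4},{t1,t6},{t2,t6},{t4,t6},{t5,t6},{t5,t7},{t6,t7},{t1,t4,t6},{t5,t6,t7}}
  W2: {{t1},{t4},{t1,t4},{t1,t6},{t4,t6},{t1,t4,t6}} {{t2},{t2,t6}}
  W3: {{t6},{t1,t6},{t2,t6},{t4,t6},{t5,t6},{t6,t7},{t1,t4,t6},{t5,t6,t7}}
  W4: {{t2},{t2,t6}}
  W5: {{t4},{t5},{t6},{t1,t4},{t1,t6},{t2,t6},{t4,t6},{t5,t6},{t5,t7},{t6,t7},{t1,t4,t6},{t5,t6,t7}}
  W6: {{t3}} {{t6},{t1,t6},{t2,t6},{t4,t6},{t5,t6},{t6,t7},{t1,t4,t6},{t5,t6,t7}}
  W12: {{t2},{t2,t6}} {{t4},{t1,t4},{t1,t6},{t4,t6},{t1,t4,t6}}
  W13: {{t6},{t1,t6},{t2,t6},{t4,t6},{t5,t6},{t6,t7},{t1,t4,t6},{t5,t6,t7}}
  W14: {{t2},{t2,t6}}
  W15: {{t4},{t6},{t1,t4},{t1,t6},{t2,t6},{t4,t6},{t5,t6},{t5,t7},{t6,t7},{t1,t4,t6},{t5,t6,t7}}
  W16: {{t6},{t1,t6},{t2,t6},{t4,t6},{t5,t6},{t6,t7},{t1,t4,t6},{t5,t6,t7}}
  W23: {{t1,t6},{t4,t6},{t1,t4,t6}} {{t2,t6}}
  W24: {{t2},{t2,t6}}
  W25: {{t4},{t1,t4},{t1,t6},{t4,t6},{t1,t4,t6}} {{t2,t6}}
  W26: {{t1,t6},{t4,t6},{t1,t4,t6}} {{t2,t6}}
  W34: {{t2,t6}}
  W35: {{t6},{t1,t6},{t2,t6},{t4,t6},{t5,t6},{t6,t7},{t1,t4,t6},{t5,t6,t7}}
  W36: {{t6},{t1,t6},{t2,t6},{t4,t6},{t5,t6},{t6,t7},{t1,t4,t6},{t5,t6,t7}}
  W45: {{t2,t6}}
  W46: {{t2,t6}}
  W56: {{t6},{t1,t6},{t2,t6},{t4,t6},{t5,t6},{t6,t7},{t1,t4,t6},{t5,t6,t7}}
  W123: {{t1,t6},{t4,t6},{t1,t4,t6}} {{t2,t6}}
  W124: {{t2},{t2,t6}}
  W125: {{t4},{t1,t4},{t1,t6},{t4,t6},{t1,t4,t6}} {{t2,t6}}
  W126: {{t1,t6},{t4,t6},{t1,t4,t6}} {{t2,t6}}
  W134: {{t2,t6}}
  W135: {{t6},{t1,t6},{t2,t6},{t4,t6},{t5,t6},{t6,t7},{t1,t4,t6},{t5,t6,t7}}
  W136: {{t6},{t1,t6},{t2,t6},{t4,t6},{t5,t6},{t6,t7},{t1,t4,t6},{t5,t6,t7}}
  W145: {{t2,t6}}
  W146: {{t2,t6}}
  W156: {{t6},{t1,t6},{t2,t6},{t4,t6},{t5,t6},{t6,t7},{t1,t4,t6},{t5,t6,t7}}
  W234: {{t2,t6}}
  W235: {{t1,t6},{t4,t6},{t1,t4,t6}} {{t2,t6}}
  W236: {{t1,t6},{t4,t6},{t1,t4,t6}} {{t2,t6}}
  W245: {{t2,t6}}
  W246: {{t2,t6}}
  W256: {{t1,t6},{t4,t6},{t1,t4,t6}} {{t2,t6}}
  W345: {{t2,t6}}
  W346: {{t2,t6}}
  W356: {{t6},{t1,t6},{t2,t6},{t4,t6},{t5,t6},{t6,t7},{t1,t4,t6},{t5,t6,t7}}
  W456: {{t2,t6}}
  W1234: {{t2,t6}}
  W1235: {{t1,t6},{t4,t6},{t1,t4,t6}} {{t2,t6}}
  W1236: {{t1,t6},{t4,t6},{t1,t4,t6}} {{t2,t6}}
  W1245: {{t2,t6}}
  W1246: {{t2,t6}}
  W1256: {{t1,t6},{t4,t6},{t1,t4,t6}} {{t2,t6}}
  W1345: {{t2,t6}}
  W1346: {{t2,t6}}
  W1356: {{t6},{t1,t6},{t2,t6},{t4,t6},{t5,t6},{t6,t7},{t1,t4,t6},{t5,t6,t7}}
  W1456: {{t2,t6}}
  W2345: {{t2,t6}}
  W2346: {{t2,t6}}
  W2356: {{t1,t6},{t4,t6},{t1,t4,t6}} {{t2,t6}}
  W2456: {{t2,t6}}
  W3456: {{t2,t6}}
  W12345: {{t2,t6}}
  W12346: {{t2,t6}}
  W12356: {{t1,t6},{t4,t6},{t1,t4,t6}} {{t2,t6}}
  W12456: {{t2,t6}}
  W13456: {{t2,t6}}
  W23456: {{t2,t6}}
  W123456: {{t2,t6}}
C dims 8,19,26,19; δ0: rk 6, SNF 1^6; δ1: rk 13, SNF 1^13; δ2: rk 13, SNF 1^13
Ȟ^0 = (8 − 6) − 0 = 2, so Ȟ^0 ≅ Z^2
Ȟ^1 = (19 − 13) − 6 = 0, so Ȟ^1 ≅ 0
Ȟ^2 = (26 − 13) − 13 = 0, so Ȟ^2 ≅ 0


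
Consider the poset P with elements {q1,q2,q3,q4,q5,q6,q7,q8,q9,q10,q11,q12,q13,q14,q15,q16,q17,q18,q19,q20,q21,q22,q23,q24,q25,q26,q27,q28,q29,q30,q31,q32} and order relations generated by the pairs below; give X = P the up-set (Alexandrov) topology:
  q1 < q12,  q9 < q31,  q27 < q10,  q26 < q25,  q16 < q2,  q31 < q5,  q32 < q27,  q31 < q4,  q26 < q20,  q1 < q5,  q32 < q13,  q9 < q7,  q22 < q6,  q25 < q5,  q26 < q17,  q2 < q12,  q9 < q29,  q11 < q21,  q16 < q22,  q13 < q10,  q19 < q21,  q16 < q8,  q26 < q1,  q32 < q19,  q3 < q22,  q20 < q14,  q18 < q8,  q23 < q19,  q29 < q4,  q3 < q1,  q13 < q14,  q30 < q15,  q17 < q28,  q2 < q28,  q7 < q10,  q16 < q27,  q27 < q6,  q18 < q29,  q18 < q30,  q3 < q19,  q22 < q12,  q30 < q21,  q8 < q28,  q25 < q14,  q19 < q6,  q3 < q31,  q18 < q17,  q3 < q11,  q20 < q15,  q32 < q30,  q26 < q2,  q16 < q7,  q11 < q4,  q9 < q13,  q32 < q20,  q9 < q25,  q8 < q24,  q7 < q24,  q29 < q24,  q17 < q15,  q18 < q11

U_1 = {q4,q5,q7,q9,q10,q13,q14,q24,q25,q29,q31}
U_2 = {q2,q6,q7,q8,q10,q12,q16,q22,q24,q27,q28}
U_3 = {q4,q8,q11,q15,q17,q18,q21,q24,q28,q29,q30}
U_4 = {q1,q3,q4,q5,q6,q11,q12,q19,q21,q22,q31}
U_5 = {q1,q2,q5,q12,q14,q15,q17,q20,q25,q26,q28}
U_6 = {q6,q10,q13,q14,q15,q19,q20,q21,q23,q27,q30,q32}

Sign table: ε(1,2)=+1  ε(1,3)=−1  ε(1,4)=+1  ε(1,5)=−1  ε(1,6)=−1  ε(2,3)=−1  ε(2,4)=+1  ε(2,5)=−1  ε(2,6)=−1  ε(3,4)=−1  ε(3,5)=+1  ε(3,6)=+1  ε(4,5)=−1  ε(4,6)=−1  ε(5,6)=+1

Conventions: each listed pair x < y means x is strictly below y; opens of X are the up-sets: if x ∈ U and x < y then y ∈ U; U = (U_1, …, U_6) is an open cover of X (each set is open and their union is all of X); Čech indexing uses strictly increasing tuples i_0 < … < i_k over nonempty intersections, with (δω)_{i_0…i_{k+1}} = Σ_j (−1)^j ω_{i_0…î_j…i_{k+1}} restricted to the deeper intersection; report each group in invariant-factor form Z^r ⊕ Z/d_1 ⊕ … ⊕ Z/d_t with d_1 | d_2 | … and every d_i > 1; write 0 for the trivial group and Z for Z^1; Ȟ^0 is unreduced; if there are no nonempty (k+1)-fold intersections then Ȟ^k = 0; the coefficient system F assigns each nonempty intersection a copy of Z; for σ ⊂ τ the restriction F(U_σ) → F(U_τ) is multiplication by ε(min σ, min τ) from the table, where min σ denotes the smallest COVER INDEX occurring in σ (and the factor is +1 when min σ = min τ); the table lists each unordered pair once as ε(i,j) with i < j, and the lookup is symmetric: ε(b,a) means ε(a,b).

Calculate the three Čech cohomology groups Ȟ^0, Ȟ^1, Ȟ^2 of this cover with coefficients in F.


nonempty intersections:
  U12={q7,q10,q24} U13={q4,q24,q29} U14={q4,q5,q31} U15={q5,q14,q25} U16={q10,q13,q14} U23={q8,q24,q28} U24={q6,q12,q22} U25={q2,q12,q28} U26={q6,q10,q27} U34={q4,q11,q21} U35={q15,q17,q28} U36={q15,q21,q30} U45={q1,q5,q12} U46={q6,q19,q21} U56={q14,q15,q20}
  U123={q24} U126={q10} U134={q4} U145={q5} U156={q14} U235={q28} U245={q12} U246={q6} U346={q21} U356={q15}
C dims 6,15,10; δ0: rk 5, SNF 1^5; δ1: rk 10, SNF 1^9·2
Ȟ^0: (6−5)−0=1 ⇒ Z
Ȟ^1: (15−10)−5=0 ⇒ 0
Ȟ^2: (10−0)−10=0 plus torsion [2] ⇒ Z/2

Ȟ^0 = Z; Ȟ^1 = 0; Ȟ^2 = Z/2


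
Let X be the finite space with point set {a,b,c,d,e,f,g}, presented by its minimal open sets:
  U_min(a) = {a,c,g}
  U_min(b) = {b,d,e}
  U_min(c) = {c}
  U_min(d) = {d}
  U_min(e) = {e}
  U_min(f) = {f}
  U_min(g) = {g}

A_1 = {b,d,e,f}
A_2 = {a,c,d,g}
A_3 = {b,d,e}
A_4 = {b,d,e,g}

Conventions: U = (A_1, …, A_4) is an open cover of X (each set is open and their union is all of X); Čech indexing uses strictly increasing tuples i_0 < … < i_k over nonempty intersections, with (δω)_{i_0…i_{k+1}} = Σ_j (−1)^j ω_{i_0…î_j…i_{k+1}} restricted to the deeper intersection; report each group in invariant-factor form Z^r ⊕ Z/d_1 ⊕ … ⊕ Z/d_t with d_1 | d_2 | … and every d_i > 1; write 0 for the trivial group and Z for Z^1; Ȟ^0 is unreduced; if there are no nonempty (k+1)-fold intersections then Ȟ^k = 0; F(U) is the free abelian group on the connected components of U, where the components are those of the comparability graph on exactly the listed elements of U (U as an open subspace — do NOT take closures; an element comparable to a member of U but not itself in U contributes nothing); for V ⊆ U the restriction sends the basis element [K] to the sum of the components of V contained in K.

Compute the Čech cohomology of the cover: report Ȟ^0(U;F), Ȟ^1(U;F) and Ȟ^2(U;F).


Ȟ^0 = Z^3,  Ȟ^1 = 0,  Ȟ^2 = 0

nerve of the cover:
  A12={d} A13={b,d,e} A14={b,d,e} A23={d} A24={d,g} A34={b,d,e}
  A123={d} A124={d} A134={b,d,e} A234={d}
  A1234={d}
components per intersection:
  A1: {b,d,e} {f}
  A2: {a,c,g} {d}
  A3: {b,d,e}
  A4: {b,d,e} {g}
  A12: {d}
  A13: {b,d,e}
  A14: {b,d,e}
  A23: {d}
  A24: {d} {g}
  A34: {b,d,e}
  A123: {d}
  A124: {d}
  A134: {b,d,e}
  A234: {d}
  A1234: {d}
C dims 7,7,4,1; δ0: rk 4, SNF 1^4; δ1: rk 3, SNF 1^3; δ2: rk 1, SNF 1^1
Ȟ^0 = (7 − 4) − 0 = 3, so Ȟ^0 ≅ Z^3
Ȟ^1 = (7 − 3) − 4 = 0, so Ȟ^1 ≅ 0
Ȟ^2 = (4 − 1) − 3 = 0, so Ȟ^2 ≅ 0


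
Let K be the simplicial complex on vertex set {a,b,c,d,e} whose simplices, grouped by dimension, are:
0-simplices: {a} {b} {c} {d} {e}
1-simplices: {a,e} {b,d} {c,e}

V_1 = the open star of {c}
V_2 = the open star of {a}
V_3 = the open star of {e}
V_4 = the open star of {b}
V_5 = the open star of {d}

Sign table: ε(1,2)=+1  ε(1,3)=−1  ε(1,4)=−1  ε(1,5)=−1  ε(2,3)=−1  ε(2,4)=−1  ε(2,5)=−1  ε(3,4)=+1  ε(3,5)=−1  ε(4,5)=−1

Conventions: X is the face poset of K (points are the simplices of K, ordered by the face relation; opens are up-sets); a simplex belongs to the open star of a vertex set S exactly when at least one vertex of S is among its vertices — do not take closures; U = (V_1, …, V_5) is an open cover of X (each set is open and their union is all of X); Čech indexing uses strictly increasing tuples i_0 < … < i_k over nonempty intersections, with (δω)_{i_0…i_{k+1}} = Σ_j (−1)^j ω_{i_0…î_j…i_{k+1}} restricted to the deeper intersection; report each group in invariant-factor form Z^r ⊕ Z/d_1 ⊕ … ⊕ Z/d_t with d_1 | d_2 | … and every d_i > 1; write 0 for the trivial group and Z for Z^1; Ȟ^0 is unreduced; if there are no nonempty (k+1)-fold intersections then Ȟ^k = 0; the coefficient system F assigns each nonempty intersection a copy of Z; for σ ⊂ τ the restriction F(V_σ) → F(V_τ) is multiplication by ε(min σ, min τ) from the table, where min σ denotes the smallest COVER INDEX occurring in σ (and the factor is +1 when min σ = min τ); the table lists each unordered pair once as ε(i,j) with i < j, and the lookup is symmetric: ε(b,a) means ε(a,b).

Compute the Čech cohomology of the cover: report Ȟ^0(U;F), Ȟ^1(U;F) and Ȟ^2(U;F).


Ȟ^0 ≅ Z^2, Ȟ^1 ≅ 0, Ȟ^2 ≅ 0

intersection data:
  V1={{c},{c,e}} V2={{a},{a,e}} V3={{e},{a,e},{c,e}} V4={{b},{b,d}} V5={{d},{b,d}}
  V13={{c,e}} V23={{a,e}} V45={{b,d}}
C dims 5,3; δ0: rk 3, SNF 1^3
Ȟ^0 = (5 − 3) − 0 = 2, so Ȟ^0 ≅ Z^2
Ȟ^1 = (3 − 0) − 3 = 0, so Ȟ^1 ≅ 0
Ȟ^2 = (0 − 0) − 0 = 0, so Ȟ^2 ≅ 0


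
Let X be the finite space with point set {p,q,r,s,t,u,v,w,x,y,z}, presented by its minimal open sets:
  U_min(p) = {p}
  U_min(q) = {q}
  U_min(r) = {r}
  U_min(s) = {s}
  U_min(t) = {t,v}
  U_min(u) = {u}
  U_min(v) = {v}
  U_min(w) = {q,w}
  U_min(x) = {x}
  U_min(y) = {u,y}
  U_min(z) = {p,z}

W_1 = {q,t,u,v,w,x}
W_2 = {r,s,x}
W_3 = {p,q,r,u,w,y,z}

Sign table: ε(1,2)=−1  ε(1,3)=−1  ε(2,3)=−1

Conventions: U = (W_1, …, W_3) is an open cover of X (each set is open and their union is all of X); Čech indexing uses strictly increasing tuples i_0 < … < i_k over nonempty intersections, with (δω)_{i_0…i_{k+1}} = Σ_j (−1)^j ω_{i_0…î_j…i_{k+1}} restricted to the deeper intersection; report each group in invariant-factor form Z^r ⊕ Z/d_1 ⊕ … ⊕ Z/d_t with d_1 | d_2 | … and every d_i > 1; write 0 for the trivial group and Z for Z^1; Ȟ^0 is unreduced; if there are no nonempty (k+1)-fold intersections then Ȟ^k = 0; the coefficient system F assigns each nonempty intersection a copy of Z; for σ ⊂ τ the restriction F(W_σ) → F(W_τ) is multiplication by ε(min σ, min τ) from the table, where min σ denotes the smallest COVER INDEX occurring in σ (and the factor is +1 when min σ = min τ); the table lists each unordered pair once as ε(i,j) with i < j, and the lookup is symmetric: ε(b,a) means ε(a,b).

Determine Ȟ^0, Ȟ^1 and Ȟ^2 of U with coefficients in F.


nonempty intersections:
  W12={x} W13={q,u,w} W23={r}
C dims 3,3; δ0: rk 3, SNF 1^2·2
Ȟ^0: (3−3)−0=0 ⇒ 0
Ȟ^1: (3−0)−3=0 plus torsion [2] ⇒ Z/2
Ȟ^2: (0−0)−0=0 ⇒ 0

Ȟ^0 ≅ 0; Ȟ^1 ≅ Z/2; Ȟ^2 ≅ 0


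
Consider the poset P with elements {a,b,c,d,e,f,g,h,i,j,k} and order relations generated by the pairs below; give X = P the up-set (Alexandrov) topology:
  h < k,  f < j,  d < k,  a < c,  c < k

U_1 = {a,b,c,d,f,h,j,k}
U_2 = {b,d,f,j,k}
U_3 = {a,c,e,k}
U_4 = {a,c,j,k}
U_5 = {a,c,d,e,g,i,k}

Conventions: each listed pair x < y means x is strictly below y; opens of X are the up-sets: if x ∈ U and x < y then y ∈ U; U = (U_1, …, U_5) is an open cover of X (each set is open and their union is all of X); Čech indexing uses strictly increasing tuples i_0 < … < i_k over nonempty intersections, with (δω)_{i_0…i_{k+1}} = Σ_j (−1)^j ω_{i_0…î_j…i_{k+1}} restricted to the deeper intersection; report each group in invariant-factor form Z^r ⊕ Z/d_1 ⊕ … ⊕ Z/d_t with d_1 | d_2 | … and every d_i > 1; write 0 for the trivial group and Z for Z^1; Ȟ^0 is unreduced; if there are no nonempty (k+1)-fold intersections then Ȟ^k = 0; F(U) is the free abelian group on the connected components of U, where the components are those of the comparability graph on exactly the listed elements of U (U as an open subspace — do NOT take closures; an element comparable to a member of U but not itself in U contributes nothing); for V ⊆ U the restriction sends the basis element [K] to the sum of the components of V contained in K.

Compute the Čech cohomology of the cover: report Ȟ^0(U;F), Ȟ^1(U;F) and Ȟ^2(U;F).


intersection data:
  U12={b,d,f,j,k} U13={a,c,k} U14={a,c,j,k} U15={a,c,d,k} U23={k} U24={j,k} U25={d,k} U34={a,c,k} U35={a,c,e,k} U45={a,c,k}
  U123={k} U124={j,k} U125={d,k} U134={a,c,k} U135={a,c,k} U145={a,c,k} U234={k} U235={k} U245={k} U345={a,c,k}
  U1234={k} U1235={k} U1245={k} U1345={a,c,k} U2345={k}
  U12345={k}
components per intersection:
  U1: {a,c,d,h,k} {b} {f,j}
  U2: {b} {d,k} {f,j}
  U3: {a,c,k} {e}
  U4: {a,c,k} {j}
  U5: {a,c,d,k} {e} {g} {i}
  U12: {b} {d,k} {f,j}
  U13: {a,c,k}
  U14: {a,c,k} {j}
  U15: {a,c,d,k}
  U23: {k}
  U24: {j} {k}
  U25: {d,k}
  U34: {a,c,k}
  U35: {a,c,k} {e}
  U45: {a,c,k}
  U123: {k}
  U124: {j} {k}
  U125: {d,k}
  U134: {a,c,k}
  U135: {a,c,k}
  U145: {a,c,k}
  U234: {k}
  U235: {k}
  U245: {k}
  U345: {a,c,k}
  U1234: {k}
  U1235: {k}
  U1245: {k}
  U1345: {a,c,k}
  U2345: {k}
  U12345: {k}
C dims 14,15,11,5; δ0: rk 8, SNF 1^8; δ1: rk 7, SNF 1^7; δ2: rk 4, SNF 1^4
Ȟ^0 = (14 − 8) − 0 = 6, so Ȟ^0 ≅ Z^6
Ȟ^1 = (15 − 7) − 8 = 0, so Ȟ^1 ≅ 0
Ȟ^2 = (11 − 4) − 7 = 0, so Ȟ^2 ≅ 0

Ȟ^0 ≅ Z^6,  Ȟ^1 ≅ 0,  Ȟ^2 ≅ 0


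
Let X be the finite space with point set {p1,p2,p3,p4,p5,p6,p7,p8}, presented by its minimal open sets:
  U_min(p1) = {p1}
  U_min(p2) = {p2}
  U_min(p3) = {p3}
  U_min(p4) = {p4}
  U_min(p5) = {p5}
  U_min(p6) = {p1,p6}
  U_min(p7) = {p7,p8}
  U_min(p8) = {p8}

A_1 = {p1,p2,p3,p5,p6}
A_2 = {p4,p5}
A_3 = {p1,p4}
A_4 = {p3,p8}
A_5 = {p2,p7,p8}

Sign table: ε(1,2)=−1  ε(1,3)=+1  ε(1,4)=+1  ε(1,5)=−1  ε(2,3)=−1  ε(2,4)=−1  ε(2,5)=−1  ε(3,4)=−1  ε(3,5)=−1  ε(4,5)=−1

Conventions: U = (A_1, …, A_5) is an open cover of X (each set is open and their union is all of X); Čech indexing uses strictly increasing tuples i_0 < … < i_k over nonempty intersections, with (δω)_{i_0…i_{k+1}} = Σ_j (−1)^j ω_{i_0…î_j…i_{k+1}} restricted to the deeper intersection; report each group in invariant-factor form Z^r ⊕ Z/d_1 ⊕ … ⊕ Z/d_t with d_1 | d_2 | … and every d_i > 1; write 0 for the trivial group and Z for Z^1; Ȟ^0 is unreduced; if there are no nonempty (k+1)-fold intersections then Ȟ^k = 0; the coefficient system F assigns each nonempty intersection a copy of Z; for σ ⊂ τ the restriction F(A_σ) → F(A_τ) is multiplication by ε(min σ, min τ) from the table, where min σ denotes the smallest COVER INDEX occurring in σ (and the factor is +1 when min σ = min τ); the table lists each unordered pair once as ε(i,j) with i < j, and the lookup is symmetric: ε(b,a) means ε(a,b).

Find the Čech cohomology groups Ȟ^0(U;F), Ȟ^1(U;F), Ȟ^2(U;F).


Ȟ^0 ≅ Z, Ȟ^1 ≅ Z^2 and Ȟ^2 ≅ 0

nonempty overlaps:
  A12={p5} A13={p1} A14={p3} A15={p2} A23={p4} A45={p8}
C dims 5,6; δ0: rk 4, SNF 1^4
degree 0: 5−4−0 = 1 → Ȟ^0 ≅ Z
degree 1: 6−0−4 = 2 → Ȟ^1 ≅ Z^2
degree 2: 0−0−0 = 0 → Ȟ^2 ≅ 0


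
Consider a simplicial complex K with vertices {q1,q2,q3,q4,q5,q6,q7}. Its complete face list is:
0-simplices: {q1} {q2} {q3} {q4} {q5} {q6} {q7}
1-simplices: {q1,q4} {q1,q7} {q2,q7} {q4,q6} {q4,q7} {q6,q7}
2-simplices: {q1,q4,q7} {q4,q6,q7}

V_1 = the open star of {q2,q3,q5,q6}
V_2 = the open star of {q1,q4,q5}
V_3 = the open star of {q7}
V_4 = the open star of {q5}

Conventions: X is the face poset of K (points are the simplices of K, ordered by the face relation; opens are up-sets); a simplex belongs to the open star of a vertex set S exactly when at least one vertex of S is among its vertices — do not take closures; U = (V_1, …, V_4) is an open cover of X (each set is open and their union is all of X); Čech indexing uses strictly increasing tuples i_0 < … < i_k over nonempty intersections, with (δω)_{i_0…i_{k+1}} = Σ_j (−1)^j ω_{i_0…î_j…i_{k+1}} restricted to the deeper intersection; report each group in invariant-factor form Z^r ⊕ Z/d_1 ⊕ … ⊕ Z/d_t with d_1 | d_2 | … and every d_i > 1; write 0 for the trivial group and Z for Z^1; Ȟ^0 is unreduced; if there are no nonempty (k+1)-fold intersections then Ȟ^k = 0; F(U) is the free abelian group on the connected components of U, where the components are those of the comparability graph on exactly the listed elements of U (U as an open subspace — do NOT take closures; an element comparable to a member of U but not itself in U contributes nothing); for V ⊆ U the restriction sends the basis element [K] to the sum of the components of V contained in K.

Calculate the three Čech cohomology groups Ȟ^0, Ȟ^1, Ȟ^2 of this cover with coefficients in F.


nerve simplices:
  V1={{q2},{q3},{q5},{q6},{q2,q7},{q4,q6},{q6,q7},{q4,q6,q7}} V2={{q1},{q4},{q5},{q1,q4},{q1,q7},{q4,q6},{q4,q7},{q1,q4,q7},{q4,q6,q7}} V3={{q7},{q1,q7},{q2,q7},{q4,q7},{q6,q7},{q1,q4,q7},{q4,q6,q7}} V4={{q5}}
  V12={{q5},{q4,q6},{q4,q6,q7}} V13={{q2,q7},{q6,q7},{q4,q6,q7}} V14={{q5}} V23={{q1,q7},{q4,q7},{q1,q4,q7},{q4,q6,q7}} V24={{q5}}
  V123={{q4,q6,q7}} V124={{q5}}
components per intersection:
  V1: {{q2},{q2,q7}} {{q3}} {{q5}} {{q6},{q4,q6},{q6,q7},{q4,q6,q7}}
  V2: {{q1},{q4},{q1,q4},{q1,q7},{q4,q6},{q4,q7},{q1,q4,q7},{q4,q6,q7}} {{q5}}
  V3: {{q7},{q1,q7},{q2,q7},{q4,q7},{q6,q7},{q1,q4,q7},{q4,q6,q7}}
  V4: {{q5}}
  V12: {{q5}} {{q4,q6},{q4,q6,q7}}
  V13: {{q2,q7}} {{q6,q7},{q4,q6,q7}}
  V14: {{q5}}
  V23: {{q1,q7},{q4,q7},{q1,q4,q7},{q4,q6,q7}}
  V24: {{q5}}
  V123: {{q4,q6,q7}}
  V124: {{q5}}
C dims 8,7,2; δ0: rk 5, SNF 1^5; δ1: rk 2, SNF 1^2
degree 0: 8−5−0 = 3 → Ȟ^0 ≅ Z^3
degree 1: 7−2−5 = 0 → Ȟ^1 ≅ 0
degree 2: 2−0−2 = 0 → Ȟ^2 ≅ 0

Ȟ^0(U;F) ≅ Z^3; Ȟ^1(U;F) ≅ 0; Ȟ^2(U;F) ≅ 0


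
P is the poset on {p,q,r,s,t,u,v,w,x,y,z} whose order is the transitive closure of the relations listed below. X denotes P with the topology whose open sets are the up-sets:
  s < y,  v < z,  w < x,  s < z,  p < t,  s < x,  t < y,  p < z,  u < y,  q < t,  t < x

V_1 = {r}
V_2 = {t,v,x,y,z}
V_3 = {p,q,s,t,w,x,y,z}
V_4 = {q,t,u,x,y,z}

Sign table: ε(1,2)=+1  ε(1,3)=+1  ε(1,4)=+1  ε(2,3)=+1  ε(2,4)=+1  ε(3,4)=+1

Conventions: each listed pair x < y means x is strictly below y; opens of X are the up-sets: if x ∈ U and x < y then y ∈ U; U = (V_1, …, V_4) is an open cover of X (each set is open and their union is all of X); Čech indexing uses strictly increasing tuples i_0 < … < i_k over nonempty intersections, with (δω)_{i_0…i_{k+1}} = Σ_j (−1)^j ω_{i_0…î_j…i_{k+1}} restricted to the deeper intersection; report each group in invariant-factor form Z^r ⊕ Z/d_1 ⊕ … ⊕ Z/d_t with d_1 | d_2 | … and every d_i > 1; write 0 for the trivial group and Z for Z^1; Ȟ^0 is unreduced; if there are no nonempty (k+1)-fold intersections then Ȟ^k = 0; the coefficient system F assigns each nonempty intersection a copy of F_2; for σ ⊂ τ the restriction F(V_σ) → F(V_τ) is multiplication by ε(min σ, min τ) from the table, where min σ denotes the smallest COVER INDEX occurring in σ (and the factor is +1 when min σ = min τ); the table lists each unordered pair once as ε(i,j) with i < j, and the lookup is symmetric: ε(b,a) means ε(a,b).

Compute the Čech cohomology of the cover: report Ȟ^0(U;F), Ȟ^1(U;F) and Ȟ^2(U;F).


Ȟ^0(U;F) ≅ Z/2 ⊕ Z/2, Ȟ^1(U;F) ≅ 0, Ȟ^2(U;F) ≅ 0

nerve simplices:
  V23={t,x,y,z} V24={t,x,y,z} V34={q,t,x,y,z}
  V234={t,x,y,z}
C dims 4,3,1; δ0: rk_F2 2; δ1: rk_F2 1
degree 0: 4−2−0 = 2 → Ȟ^0 ≅ Z/2 ⊕ Z/2
degree 1: 3−1−2 = 0 → Ȟ^1 ≅ 0
degree 2: 1−0−1 = 0 → Ȟ^2 ≅ 0


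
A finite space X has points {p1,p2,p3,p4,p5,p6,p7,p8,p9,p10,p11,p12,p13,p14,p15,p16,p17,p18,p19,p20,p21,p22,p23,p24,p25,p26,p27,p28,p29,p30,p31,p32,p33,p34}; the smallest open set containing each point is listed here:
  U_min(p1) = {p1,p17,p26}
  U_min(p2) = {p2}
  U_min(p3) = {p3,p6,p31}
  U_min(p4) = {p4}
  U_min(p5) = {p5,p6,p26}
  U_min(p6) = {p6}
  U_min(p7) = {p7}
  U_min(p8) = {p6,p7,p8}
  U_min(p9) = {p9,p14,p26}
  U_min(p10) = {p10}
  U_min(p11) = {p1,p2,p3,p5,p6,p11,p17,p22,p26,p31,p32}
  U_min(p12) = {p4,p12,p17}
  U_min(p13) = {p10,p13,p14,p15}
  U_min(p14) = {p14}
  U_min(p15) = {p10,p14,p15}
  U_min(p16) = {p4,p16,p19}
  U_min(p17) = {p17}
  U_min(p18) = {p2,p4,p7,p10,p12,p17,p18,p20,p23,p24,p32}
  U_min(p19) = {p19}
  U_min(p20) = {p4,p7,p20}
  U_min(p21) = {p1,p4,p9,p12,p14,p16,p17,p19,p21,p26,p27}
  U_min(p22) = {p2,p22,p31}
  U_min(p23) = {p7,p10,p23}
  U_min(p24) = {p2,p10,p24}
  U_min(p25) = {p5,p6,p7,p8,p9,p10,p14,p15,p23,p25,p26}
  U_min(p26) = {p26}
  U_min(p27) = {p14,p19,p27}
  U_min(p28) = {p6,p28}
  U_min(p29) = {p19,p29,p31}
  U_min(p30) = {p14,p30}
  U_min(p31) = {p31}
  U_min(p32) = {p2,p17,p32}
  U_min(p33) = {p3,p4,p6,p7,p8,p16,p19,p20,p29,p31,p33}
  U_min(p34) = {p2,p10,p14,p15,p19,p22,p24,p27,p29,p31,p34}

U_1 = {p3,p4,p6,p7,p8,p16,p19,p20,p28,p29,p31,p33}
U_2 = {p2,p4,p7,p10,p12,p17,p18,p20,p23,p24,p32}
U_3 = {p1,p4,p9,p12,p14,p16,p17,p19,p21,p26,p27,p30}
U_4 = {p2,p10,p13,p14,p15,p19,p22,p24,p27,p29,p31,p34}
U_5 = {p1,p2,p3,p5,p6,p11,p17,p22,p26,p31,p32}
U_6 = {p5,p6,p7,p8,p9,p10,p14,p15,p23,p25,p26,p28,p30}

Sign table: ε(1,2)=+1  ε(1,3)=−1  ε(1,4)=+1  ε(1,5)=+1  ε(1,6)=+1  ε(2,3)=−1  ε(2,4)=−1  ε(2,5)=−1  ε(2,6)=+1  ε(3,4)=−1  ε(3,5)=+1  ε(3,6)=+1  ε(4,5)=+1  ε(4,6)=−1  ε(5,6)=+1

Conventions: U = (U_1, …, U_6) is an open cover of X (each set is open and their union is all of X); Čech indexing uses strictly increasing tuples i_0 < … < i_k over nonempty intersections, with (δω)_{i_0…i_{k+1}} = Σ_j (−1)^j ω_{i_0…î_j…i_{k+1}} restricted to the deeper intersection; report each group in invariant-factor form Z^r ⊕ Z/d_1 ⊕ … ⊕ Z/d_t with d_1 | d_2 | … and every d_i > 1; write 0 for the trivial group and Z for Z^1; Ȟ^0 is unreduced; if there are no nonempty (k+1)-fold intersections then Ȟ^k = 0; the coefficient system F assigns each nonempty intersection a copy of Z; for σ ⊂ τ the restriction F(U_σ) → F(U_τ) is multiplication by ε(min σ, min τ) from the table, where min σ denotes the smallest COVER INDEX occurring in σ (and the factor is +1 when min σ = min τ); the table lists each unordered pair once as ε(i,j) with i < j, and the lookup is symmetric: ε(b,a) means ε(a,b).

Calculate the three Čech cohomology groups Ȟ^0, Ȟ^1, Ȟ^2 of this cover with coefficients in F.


Ȟ^0(U;F) ≅ 0, Ȟ^1(U;F) ≅ Z/2 and Ȟ^2(U;F) ≅ Z

nonempty overlaps:
  U12={p4,p7,p20} U13={p4,p16,p19} U14={p19,p29,p31} U15={p3,p6,p31} U16={p6,p7,p8,p28} U23={p4,p12,p17} U24={p2,p10,p24} U25={p2,p17,p32} U26={p7,p10,p23} U34={p14,p19,p27} U35={p1,p17,p26} U36={p9,p14,p26,p30} U45={p2,p22,p31} U46={p10,p14,p15} U56={p5,p6,p26}
  U123={p4} U126={p7} U134={p19} U145={p31} U156={p6} U235={p17} U245={p2} U246={p10} U346={p14} U356={p26}
C dims 6,15,10; δ0: rk 6, SNF 1^5·2; δ1: rk 9, SNF 1^9
degree 0: 6−6−0 = 0 → Ȟ^0 ≅ 0
degree 1: 15−9−6 = 0 plus torsion [2] → Ȟ^1 ≅ Z/2
degree 2: 10−0−9 = 1 → Ȟ^2 ≅ Z
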